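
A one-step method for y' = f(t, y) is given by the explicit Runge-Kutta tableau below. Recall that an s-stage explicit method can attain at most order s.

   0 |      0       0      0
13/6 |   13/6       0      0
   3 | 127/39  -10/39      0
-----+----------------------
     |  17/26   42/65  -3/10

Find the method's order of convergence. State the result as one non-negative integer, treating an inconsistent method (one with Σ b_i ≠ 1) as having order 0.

3

b = (17/26, 42/65, -3/10)
c = (0, 13/6, 3)
Ac = (0, 0, -5/9)
Σ b_i: 17/26·1 + 42/65·1 + (-3/10)·1 = 1 ✓
b·c: 42/65·13/6 + (-3/10)·3 = 1/2 ✓
b·c²: 42/65·169/36 + (-3/10)·9 = 1/3 ✓
b·Ac: (-3/10)·(-5/9) = 1/6 ✓; 3 stages ⇒ order 3.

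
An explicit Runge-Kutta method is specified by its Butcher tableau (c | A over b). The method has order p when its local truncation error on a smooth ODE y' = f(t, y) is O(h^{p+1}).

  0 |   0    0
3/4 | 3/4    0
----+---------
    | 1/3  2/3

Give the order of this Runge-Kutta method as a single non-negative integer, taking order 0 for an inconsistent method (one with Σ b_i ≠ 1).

b = (1/3, 2/3)
c = (0, 3/4)
Σ b_i: 1/3·1 + 2/3·1 = 1 ✓
b·c: 2/3·3/4 = 1/2 ✓; 2 stages ⇒ order 2.

2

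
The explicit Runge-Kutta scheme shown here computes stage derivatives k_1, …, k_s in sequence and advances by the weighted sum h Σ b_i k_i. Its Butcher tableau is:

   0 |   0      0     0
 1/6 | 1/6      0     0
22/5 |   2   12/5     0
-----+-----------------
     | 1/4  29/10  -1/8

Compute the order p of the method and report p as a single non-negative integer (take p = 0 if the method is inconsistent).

b = (1/4, 29/10, -1/8)
c = (0, 1/6, 22/5)
Ac = (0, 0, 2/5)
Σ b_i: 1/4·1 + 29/10·1 + (-1/8)·1 = 121/40 ≠ 1 ⇒ order 0.

0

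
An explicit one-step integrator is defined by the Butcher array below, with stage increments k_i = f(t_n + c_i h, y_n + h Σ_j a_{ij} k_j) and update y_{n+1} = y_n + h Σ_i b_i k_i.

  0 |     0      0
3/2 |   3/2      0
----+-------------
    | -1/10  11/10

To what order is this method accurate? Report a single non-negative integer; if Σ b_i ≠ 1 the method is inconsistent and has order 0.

b = (-1/10, 11/10)
c = (0, 3/2)
Σ b_i: (-1/10)·1 + 11/10·1 = 1 ✓
b·c: 11/10·3/2 = 33/20 ≠ 1/2 ⇒ order 1.

1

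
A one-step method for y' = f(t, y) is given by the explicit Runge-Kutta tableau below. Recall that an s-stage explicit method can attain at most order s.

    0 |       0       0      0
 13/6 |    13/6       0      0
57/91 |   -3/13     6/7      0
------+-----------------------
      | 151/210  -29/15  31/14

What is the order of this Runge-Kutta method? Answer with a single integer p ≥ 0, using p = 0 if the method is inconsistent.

b = (151/210, -29/15, 31/14)
c = (0, 13/6, 57/91)
Ac = (0, 0, 13/7)
Σ b_i: 151/210·1 + (-29/15)·1 + 31/14·1 = 1 ✓
b·c: (-29/15)·13/6 + 31/14·57/91 = -80317/28665 ≠ 1/2 ⇒ order 1.

1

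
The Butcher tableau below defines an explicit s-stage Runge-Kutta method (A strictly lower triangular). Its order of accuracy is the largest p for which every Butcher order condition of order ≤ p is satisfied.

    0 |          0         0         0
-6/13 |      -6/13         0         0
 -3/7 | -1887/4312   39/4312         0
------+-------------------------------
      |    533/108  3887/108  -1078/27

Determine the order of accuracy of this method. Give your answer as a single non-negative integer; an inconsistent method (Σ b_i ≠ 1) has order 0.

3

b = (533/108, 3887/108, -1078/27)
c = (0, -6/13, -3/7)
Ac = (0, 0, -9/2156)
Σ b_i: 533/108·1 + 3887/108·1 + (-1078/27)·1 = 1 ✓
b·c: 3887/108·(-6/13) + (-1078/27)·(-3/7) = 1/2 ✓
b·c²: 3887/108·36/169 + (-1078/27)·9/49 = 1/3 ✓
b·Ac: (-1078/27)·(-9/2156) = 1/6 ✓; 3 stages ⇒ order 3.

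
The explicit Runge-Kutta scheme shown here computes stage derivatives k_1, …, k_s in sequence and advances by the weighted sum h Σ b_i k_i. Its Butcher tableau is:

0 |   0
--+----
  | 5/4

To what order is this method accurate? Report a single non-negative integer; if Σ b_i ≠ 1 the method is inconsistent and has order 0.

0

b = (5/4)
c = (0)
Σ b_i: 5/4·1 = 5/4 ≠ 1 ⇒ order 0.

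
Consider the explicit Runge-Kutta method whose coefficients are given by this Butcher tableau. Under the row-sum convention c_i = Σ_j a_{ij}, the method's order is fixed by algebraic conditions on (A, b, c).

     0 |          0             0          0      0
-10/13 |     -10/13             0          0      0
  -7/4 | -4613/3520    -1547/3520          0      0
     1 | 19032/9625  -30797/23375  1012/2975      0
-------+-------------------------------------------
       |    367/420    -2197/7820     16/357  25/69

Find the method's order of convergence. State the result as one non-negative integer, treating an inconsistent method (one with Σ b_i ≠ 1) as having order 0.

b = (367/420, -2197/7820, 16/357, 25/69)
c = (0, -10/13, -7/4, 1)
Ac = (0, 0, 119/352, 23/55)
Σ b_i: 367/420·1 + (-2197/7820)·1 + 16/357·1 + 25/69·1 = 1 ✓
b·c: (-2197/7820)·(-10/13) + 16/357·(-7/4) + 25/69·1 = 1/2 ✓
b·c²: (-2197/7820)·100/169 + 16/357·49/16 + 25/69·1 = 1/3 ✓
b·Ac: 16/357·119/352 + 25/69·23/55 = 1/6 ✓
b·c³: (-2197/7820)·(-1000/2197) + 16/357·(-343/64) + 25/69·1 = 1/4 ✓
b·(c∘Ac): 16/357·(-833/1408) + 25/69·23/55 = 1/8 ✓
b·Ac²: 16/357·(-595/2288) + 25/69·3749/14300 = 1/12 ✓
b·A²c: 25/69·23/200 = 1/24 ✓; 4 stages ⇒ order 4.

4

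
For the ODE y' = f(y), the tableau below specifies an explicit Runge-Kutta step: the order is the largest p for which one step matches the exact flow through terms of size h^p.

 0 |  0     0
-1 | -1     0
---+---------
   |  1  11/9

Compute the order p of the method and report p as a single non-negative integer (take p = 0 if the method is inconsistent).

b = (1, 11/9)
c = (0, -1)
Σ b_i: 1·1 + 11/9·1 = 20/9 ≠ 1 ⇒ order 0.

0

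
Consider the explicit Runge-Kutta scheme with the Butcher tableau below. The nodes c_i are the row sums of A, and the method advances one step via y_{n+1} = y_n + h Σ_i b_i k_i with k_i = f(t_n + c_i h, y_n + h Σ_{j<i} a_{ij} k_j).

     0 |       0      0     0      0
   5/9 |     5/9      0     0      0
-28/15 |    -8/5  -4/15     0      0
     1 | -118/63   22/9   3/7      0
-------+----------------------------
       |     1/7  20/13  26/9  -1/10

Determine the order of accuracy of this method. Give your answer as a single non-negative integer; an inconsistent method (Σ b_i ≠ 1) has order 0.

b = (1/7, 20/13, 26/9, -1/10)
c = (0, 5/9, -28/15, 1)
Ac = (0, 0, -4/27, 226/405)
Σ b_i: 1/7·1 + 20/13·1 + 26/9·1 + (-1/10)·1 = 36611/8190 ≠ 1 ⇒ order 0.

0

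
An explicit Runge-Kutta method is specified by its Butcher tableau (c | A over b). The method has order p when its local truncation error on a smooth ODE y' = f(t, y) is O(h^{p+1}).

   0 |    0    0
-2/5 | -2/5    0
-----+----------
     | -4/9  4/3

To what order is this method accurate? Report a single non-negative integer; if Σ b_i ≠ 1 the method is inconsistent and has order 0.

0

b = (-4/9, 4/3)
c = (0, -2/5)
Σ b_i: (-4/9)·1 + 4/3·1 = 8/9 ≠ 1 ⇒ order 0.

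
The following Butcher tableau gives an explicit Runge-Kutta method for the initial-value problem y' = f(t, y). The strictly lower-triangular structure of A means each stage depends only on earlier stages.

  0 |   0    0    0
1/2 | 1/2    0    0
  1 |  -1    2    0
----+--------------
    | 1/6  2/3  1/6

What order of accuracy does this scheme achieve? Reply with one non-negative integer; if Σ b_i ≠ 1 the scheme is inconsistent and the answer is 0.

b = (1/6, 2/3, 1/6)
c = (0, 1/2, 1)
Ac = (0, 0, 1)
Σ b_i: 1/6·1 + 2/3·1 + 1/6·1 = 1 ✓
b·c: 2/3·1/2 + 1/6·1 = 1/2 ✓
b·c²: 2/3·1/4 + 1/6·1 = 1/3 ✓
b·Ac: 1/6·1 = 1/6 ✓; 3 stages ⇒ order 3.

3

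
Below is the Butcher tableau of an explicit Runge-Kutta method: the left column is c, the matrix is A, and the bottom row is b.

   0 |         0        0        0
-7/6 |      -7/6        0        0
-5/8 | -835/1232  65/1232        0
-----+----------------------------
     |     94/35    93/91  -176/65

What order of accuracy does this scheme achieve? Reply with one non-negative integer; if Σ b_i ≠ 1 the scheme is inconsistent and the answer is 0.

3

b = (94/35, 93/91, -176/65)
c = (0, -7/6, -5/8)
Ac = (0, 0, -65/1056)
Σ b_i: 94/35·1 + 93/91·1 + (-176/65)·1 = 1 ✓
b·c: 93/91·(-7/6) + (-176/65)·(-5/8) = 1/2 ✓
b·c²: 93/91·49/36 + (-176/65)·25/64 = 1/3 ✓
b·Ac: (-176/65)·(-65/1056) = 1/6 ✓; 3 stages ⇒ order 3.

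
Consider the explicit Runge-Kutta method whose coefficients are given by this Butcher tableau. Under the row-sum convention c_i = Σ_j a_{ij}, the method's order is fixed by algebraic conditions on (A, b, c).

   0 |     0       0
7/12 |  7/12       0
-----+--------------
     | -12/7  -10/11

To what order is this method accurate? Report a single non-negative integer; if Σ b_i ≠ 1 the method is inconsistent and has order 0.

0

b = (-12/7, -10/11)
c = (0, 7/12)
Σ b_i: (-12/7)·1 + (-10/11)·1 = -202/77 ≠ 1 ⇒ order 0.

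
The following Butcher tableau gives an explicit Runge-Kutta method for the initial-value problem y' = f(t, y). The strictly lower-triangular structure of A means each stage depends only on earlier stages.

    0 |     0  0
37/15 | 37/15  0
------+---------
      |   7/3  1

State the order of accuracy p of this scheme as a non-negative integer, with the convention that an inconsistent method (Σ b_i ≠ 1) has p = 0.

0

b = (7/3, 1)
c = (0, 37/15)
Σ b_i: 7/3·1 + 1·1 = 10/3 ≠ 1 ⇒ order 0.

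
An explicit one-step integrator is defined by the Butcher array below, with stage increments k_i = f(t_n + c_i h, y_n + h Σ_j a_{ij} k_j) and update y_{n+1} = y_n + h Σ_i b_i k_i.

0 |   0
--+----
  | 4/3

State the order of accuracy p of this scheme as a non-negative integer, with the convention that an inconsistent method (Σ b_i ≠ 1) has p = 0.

b = (4/3)
c = (0)
Σ b_i: 4/3·1 = 4/3 ≠ 1 ⇒ order 0.

0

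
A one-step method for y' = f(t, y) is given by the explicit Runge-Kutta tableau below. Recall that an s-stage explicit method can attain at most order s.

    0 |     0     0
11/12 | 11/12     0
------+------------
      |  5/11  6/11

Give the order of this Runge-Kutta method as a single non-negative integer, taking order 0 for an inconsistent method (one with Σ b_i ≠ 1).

2

b = (5/11, 6/11)
c = (0, 11/12)
Σ b_i: 5/11·1 + 6/11·1 = 1 ✓
b·c: 6/11·11/12 = 1/2 ✓; 2 stages ⇒ order 2.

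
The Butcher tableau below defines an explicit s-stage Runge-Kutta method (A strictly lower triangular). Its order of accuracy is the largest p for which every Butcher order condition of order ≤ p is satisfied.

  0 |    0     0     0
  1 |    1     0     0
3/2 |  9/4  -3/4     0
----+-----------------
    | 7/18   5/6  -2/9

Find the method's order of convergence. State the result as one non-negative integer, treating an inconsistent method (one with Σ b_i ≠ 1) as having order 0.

3

b = (7/18, 5/6, -2/9)
c = (0, 1, 3/2)
Ac = (0, 0, -3/4)
Σ b_i: 7/18·1 + 5/6·1 + (-2/9)·1 = 1 ✓
b·c: 5/6·1 + (-2/9)·3/2 = 1/2 ✓
b·c²: 5/6·1 + (-2/9)·9/4 = 1/3 ✓
b·Ac: (-2/9)·(-3/4) = 1/6 ✓; 3 stages ⇒ order 3.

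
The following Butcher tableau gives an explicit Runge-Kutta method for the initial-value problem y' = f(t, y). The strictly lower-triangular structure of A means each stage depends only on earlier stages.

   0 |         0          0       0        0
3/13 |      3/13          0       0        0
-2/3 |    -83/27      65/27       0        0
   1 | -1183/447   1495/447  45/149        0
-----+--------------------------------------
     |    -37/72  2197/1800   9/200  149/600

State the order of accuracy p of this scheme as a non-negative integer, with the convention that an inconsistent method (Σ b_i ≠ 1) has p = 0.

b = (-37/72, 2197/1800, 9/200, 149/600)
c = (0, 3/13, -2/3, 1)
Ac = (0, 0, 5/9, 85/149)
Σ b_i: (-37/72)·1 + 2197/1800·1 + 9/200·1 + 149/600·1 = 1 ✓
b·c: 2197/1800·3/13 + 9/200·(-2/3) + 149/600·1 = 1/2 ✓
b·c²: 2197/1800·9/169 + 9/200·4/9 + 149/600·1 = 1/3 ✓
b·Ac: 9/200·5/9 + 149/600·85/149 = 1/6 ✓
b·c³: 2197/1800·27/2197 + 9/200·(-8/27) + 149/600·1 = 1/4 ✓
b·(c∘Ac): 9/200·(-10/27) + 149/600·85/149 = 1/8 ✓
b·Ac²: 9/200·5/39 + 149/600·605/1937 = 1/12 ✓
b·A²c: 149/600·25/149 = 1/24 ✓; 4 stages ⇒ order 4.

4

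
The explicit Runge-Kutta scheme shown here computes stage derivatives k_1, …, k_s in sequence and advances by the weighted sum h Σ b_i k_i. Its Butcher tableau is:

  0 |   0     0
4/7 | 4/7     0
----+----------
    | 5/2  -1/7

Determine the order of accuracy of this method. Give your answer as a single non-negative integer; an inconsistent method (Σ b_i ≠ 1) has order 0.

b = (5/2, -1/7)
c = (0, 4/7)
Σ b_i: 5/2·1 + (-1/7)·1 = 33/14 ≠ 1 ⇒ order 0.

0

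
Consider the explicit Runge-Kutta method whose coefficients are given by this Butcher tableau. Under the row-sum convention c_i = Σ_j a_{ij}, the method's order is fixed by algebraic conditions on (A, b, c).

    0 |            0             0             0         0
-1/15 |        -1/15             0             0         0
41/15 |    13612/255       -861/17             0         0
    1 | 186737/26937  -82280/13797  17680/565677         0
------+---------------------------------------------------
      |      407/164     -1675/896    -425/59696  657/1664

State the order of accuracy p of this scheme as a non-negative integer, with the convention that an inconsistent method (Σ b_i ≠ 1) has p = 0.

4

b = (407/164, -1675/896, -425/59696, 657/1664)
c = (0, -1/15, 41/15, 1)
Ac = (0, 0, 287/85, 952/1971)
Σ b_i: 407/164·1 + (-1675/896)·1 + (-425/59696)·1 + 657/1664·1 = 1 ✓
b·c: (-1675/896)·(-1/15) + (-425/59696)·41/15 + 657/1664·1 = 1/2 ✓
b·c²: (-1675/896)·1/225 + (-425/59696)·1681/225 + 657/1664·1 = 1/3 ✓
b·Ac: (-425/59696)·287/85 + 657/1664·952/1971 = 1/6 ✓
b·c³: (-1675/896)·(-1/3375) + (-425/59696)·68921/3375 + 657/1664·1 = 1/4 ✓
b·(c∘Ac): (-425/59696)·11767/1275 + 657/1664·952/1971 = 1/8 ✓
b·Ac²: (-425/59696)·(-287/1275) + 657/1664·136/657 = 1/12 ✓
b·A²c: 657/1664·208/1971 = 1/24 ✓; 4 stages ⇒ order 4.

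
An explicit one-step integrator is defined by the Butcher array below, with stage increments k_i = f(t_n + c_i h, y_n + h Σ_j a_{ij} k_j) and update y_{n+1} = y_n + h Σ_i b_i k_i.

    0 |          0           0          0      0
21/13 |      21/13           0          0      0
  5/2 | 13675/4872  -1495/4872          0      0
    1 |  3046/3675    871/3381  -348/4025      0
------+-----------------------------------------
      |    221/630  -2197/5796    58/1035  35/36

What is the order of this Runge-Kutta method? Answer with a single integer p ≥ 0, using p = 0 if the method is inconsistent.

b = (221/630, -2197/5796, 58/1035, 35/36)
c = (0, 21/13, 5/2, 1)
Ac = (0, 0, -115/232, 1/5)
Σ b_i: 221/630·1 + (-2197/5796)·1 + 58/1035·1 + 35/36·1 = 1 ✓
b·c: (-2197/5796)·21/13 + 58/1035·5/2 + 35/36·1 = 1/2 ✓
b·c²: (-2197/5796)·441/169 + 58/1035·25/4 + 35/36·1 = 1/3 ✓
b·Ac: 58/1035·(-115/232) + 35/36·1/5 = 1/6 ✓
b·c³: (-2197/5796)·9261/2197 + 58/1035·125/8 + 35/36·1 = 1/4 ✓
b·(c∘Ac): 58/1035·(-575/464) + 35/36·1/5 = 1/8 ✓
b·Ac²: 58/1035·(-2415/3016) + 35/36·12/91 = 1/12 ✓
b·A²c: 35/36·3/70 = 1/24 ✓; 4 stages ⇒ order 4.

4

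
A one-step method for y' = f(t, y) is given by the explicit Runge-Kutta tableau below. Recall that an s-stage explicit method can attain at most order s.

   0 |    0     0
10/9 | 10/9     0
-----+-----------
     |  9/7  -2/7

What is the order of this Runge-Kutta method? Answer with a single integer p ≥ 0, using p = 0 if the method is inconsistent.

1

b = (9/7, -2/7)
c = (0, 10/9)
Σ b_i: 9/7·1 + (-2/7)·1 = 1 ✓
b·c: (-2/7)·10/9 = -20/63 ≠ 1/2 ⇒ order 1.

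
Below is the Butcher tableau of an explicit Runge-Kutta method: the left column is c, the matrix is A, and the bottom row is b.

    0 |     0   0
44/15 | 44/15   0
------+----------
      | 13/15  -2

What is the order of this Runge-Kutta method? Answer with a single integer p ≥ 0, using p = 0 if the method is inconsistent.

0

b = (13/15, -2)
c = (0, 44/15)
Σ b_i: 13/15·1 + (-2)·1 = -17/15 ≠ 1 ⇒ order 0.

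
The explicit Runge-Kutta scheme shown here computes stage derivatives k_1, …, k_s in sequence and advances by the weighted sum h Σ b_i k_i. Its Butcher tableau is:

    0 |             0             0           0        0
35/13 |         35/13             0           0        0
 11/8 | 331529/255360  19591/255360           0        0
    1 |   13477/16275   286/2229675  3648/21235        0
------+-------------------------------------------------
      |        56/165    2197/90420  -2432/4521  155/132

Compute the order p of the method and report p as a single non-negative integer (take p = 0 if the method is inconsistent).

4

b = (56/165, 2197/90420, -2432/4521, 155/132)
c = (0, 35/13, 11/8, 1)
Ac = (0, 0, 1507/7296, 22/93)
Σ b_i: 56/165·1 + 2197/90420·1 + (-2432/4521)·1 + 155/132·1 = 1 ✓
b·c: 2197/90420·35/13 + (-2432/4521)·11/8 + 155/132·1 = 1/2 ✓
b·c²: 2197/90420·1225/169 + (-2432/4521)·121/64 + 155/132·1 = 1/3 ✓
b·Ac: (-2432/4521)·1507/7296 + 155/132·22/93 = 1/6 ✓
b·c³: 2197/90420·42875/2197 + (-2432/4521)·1331/512 + 155/132·1 = 1/4 ✓
b·(c∘Ac): (-2432/4521)·16577/58368 + 155/132·22/93 = 1/8 ✓
b·Ac²: (-2432/4521)·52745/94848 + 155/132·1969/6045 = 1/12 ✓
b·A²c: 155/132·11/310 = 1/24 ✓; 4 stages ⇒ order 4.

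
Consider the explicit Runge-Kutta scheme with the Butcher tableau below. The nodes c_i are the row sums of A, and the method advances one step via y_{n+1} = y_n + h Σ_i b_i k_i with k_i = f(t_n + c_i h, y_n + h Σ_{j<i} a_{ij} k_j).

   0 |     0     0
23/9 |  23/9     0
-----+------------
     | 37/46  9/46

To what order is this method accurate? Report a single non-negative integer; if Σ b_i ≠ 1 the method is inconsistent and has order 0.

b = (37/46, 9/46)
c = (0, 23/9)
Σ b_i: 37/46·1 + 9/46·1 = 1 ✓
b·c: 9/46·23/9 = 1/2 ✓; 2 stages ⇒ order 2.

2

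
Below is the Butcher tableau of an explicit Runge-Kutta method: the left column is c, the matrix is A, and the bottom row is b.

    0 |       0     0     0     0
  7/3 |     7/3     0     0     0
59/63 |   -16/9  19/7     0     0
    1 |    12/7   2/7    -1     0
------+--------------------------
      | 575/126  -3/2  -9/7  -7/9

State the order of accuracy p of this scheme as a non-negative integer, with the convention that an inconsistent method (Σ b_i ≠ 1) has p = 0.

1

b = (575/126, -3/2, -9/7, -7/9)
c = (0, 7/3, 59/63, 1)
Ac = (0, 0, 19/3, -17/63)
Σ b_i: 575/126·1 + (-3/2)·1 + (-9/7)·1 + (-7/9)·1 = 1 ✓
b·c: (-3/2)·7/3 + (-9/7)·59/63 + (-7/9)·1 = -4835/882 ≠ 1/2 ⇒ order 1.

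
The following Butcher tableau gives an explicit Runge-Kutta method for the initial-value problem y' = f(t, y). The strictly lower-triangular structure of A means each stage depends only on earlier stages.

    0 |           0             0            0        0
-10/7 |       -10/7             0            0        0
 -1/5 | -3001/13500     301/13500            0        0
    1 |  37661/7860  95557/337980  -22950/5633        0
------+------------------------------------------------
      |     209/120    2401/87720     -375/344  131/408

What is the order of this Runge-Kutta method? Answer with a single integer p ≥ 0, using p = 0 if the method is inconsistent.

4

b = (209/120, 2401/87720, -375/344, 131/408)
c = (0, -10/7, -1/5, 1)
Ac = (0, 0, -43/1350, 323/786)
Σ b_i: 209/120·1 + 2401/87720·1 + (-375/344)·1 + 131/408·1 = 1 ✓
b·c: 2401/87720·(-10/7) + (-375/344)·(-1/5) + 131/408·1 = 1/2 ✓
b·c²: 2401/87720·100/49 + (-375/344)·1/25 + 131/408·1 = 1/3 ✓
b·Ac: (-375/344)·(-43/1350) + 131/408·323/786 = 1/6 ✓
b·c³: 2401/87720·(-1000/343) + (-375/344)·(-1/125) + 131/408·1 = 1/4 ✓
b·(c∘Ac): (-375/344)·43/6750 + 131/408·323/786 = 1/8 ✓
b·Ac²: (-375/344)·43/945 + 131/408·1139/2751 = 1/12 ✓
b·A²c: 131/408·17/131 = 1/24 ✓; 4 stages ⇒ order 4.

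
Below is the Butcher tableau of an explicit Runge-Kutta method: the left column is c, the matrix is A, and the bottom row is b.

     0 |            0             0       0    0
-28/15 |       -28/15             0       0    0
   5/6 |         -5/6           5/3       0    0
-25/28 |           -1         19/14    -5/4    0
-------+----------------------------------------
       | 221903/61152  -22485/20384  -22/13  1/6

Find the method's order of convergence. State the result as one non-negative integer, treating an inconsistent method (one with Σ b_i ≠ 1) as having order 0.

2

b = (221903/61152, -22485/20384, -22/13, 1/6)
c = (0, -28/15, 5/6, -25/28)
Ac = (0, 0, -28/9, -143/40)
Σ b_i: 221903/61152·1 + (-22485/20384)·1 + (-22/13)·1 + 1/6·1 = 1 ✓
b·c: (-22485/20384)·(-28/15) + (-22/13)·5/6 + 1/6·(-25/28) = 1/2 ✓
b·c²: (-22485/20384)·784/225 + (-22/13)·25/36 + 1/6·625/784 = -4481773/917280 ≠ 1/3 ⇒ order 2.
b·Ac: (-22/13)·(-28/9) + 1/6·(-143/40) = 43703/9360 ≠ 1/6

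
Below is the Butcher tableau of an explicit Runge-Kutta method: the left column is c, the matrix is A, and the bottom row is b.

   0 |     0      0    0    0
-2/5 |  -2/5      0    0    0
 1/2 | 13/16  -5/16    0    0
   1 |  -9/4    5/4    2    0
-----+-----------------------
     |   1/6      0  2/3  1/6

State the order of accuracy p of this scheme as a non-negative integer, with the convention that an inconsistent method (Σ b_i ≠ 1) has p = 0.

b = (1/6, 0, 2/3, 1/6)
c = (0, -2/5, 1/2, 1)
Ac = (0, 0, 1/8, 1/2)
Σ b_i: 1/6·1 + 2/3·1 + 1/6·1 = 1 ✓
b·c: 2/3·1/2 + 1/6·1 = 1/2 ✓
b·c²: 2/3·1/4 + 1/6·1 = 1/3 ✓
b·Ac: 2/3·1/8 + 1/6·1/2 = 1/6 ✓
b·c³: 2/3·1/8 + 1/6·1 = 1/4 ✓
b·(c∘Ac): 2/3·1/16 + 1/6·1/2 = 1/8 ✓
b·Ac²: 2/3·(-1/20) + 1/6·7/10 = 1/12 ✓
b·A²c: 1/6·1/4 = 1/24 ✓; 4 stages ⇒ order 4.

4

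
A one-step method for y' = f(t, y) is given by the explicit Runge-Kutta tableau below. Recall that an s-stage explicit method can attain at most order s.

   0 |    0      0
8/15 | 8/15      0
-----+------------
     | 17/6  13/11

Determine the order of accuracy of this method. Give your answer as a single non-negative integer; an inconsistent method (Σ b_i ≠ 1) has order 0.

0

b = (17/6, 13/11)
c = (0, 8/15)
Σ b_i: 17/6·1 + 13/11·1 = 265/66 ≠ 1 ⇒ order 0.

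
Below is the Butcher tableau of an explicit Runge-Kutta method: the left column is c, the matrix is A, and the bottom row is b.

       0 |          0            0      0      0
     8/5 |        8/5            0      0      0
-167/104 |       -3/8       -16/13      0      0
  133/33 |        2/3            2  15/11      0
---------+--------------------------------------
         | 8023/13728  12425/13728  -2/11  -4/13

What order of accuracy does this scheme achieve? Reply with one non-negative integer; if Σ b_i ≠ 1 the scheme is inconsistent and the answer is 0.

2

b = (8023/13728, 12425/13728, -2/11, -4/13)
c = (0, 8/5, -167/104, 133/33)
Ac = (0, 0, -128/65, 5779/5720)
Σ b_i: 8023/13728·1 + 12425/13728·1 + (-2/11)·1 + (-4/13)·1 = 1 ✓
b·c: 12425/13728·8/5 + (-2/11)·(-167/104) + (-4/13)·133/33 = 1/2 ✓
b·c²: 12425/13728·64/25 + (-2/11)·27889/10816 + (-4/13)·17689/1089 = -18549875/5889312 ≠ 1/3 ⇒ order 2.
b·Ac: (-2/11)·(-128/65) + (-4/13)·5779/5720 = 877/18590 ≠ 1/6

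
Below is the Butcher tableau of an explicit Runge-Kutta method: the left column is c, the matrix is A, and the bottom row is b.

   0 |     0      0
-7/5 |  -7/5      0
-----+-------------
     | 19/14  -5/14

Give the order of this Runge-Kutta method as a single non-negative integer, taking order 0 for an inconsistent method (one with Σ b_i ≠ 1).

2

b = (19/14, -5/14)
c = (0, -7/5)
Σ b_i: 19/14·1 + (-5/14)·1 = 1 ✓
b·c: (-5/14)·(-7/5) = 1/2 ✓; 2 stages ⇒ order 2.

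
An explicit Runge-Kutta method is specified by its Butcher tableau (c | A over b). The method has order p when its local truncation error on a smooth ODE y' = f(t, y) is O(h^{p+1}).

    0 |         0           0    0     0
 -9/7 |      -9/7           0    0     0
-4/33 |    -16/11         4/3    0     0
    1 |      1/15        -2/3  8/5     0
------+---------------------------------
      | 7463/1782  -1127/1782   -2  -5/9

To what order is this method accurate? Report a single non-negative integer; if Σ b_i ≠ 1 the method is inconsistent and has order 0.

b = (7463/1782, -1127/1782, -2, -5/9)
c = (0, -9/7, -4/33, 1)
Ac = (0, 0, -12/7, 766/1155)
Σ b_i: 7463/1782·1 + (-1127/1782)·1 + (-2)·1 + (-5/9)·1 = 1 ✓
b·c: (-1127/1782)·(-9/7) + (-2)·(-4/33) + (-5/9)·1 = 1/2 ✓
b·c²: (-1127/1782)·81/49 + (-2)·16/1089 + (-5/9)·1 = -3551/2178 ≠ 1/3 ⇒ order 2.
b·Ac: (-2)·(-12/7) + (-5/9)·766/1155 = 6362/2079 ≠ 1/6

2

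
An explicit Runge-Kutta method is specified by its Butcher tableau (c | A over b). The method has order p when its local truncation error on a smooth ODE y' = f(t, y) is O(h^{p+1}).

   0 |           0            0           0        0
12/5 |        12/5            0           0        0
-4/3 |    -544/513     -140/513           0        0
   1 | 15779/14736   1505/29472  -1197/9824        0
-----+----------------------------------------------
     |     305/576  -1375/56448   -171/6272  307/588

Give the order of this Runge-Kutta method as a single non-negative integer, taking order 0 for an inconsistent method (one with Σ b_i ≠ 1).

4

b = (305/576, -1375/56448, -171/6272, 307/588)
c = (0, 12/5, -4/3, 1)
Ac = (0, 0, -112/171, 175/614)
Σ b_i: 305/576·1 + (-1375/56448)·1 + (-171/6272)·1 + 307/588·1 = 1 ✓
b·c: (-1375/56448)·12/5 + (-171/6272)·(-4/3) + 307/588·1 = 1/2 ✓
b·c²: (-1375/56448)·144/25 + (-171/6272)·16/9 + 307/588·1 = 1/3 ✓
b·Ac: (-171/6272)·(-112/171) + 307/588·175/614 = 1/6 ✓
b·c³: (-1375/56448)·1728/125 + (-171/6272)·(-64/27) + 307/588·1 = 1/4 ✓
b·(c∘Ac): (-171/6272)·448/513 + 307/588·175/614 = 1/8 ✓
b·Ac²: (-171/6272)·(-448/285) + 307/588·119/1535 = 1/12 ✓
b·A²c: 307/588·49/614 = 1/24 ✓; 4 stages ⇒ order 4.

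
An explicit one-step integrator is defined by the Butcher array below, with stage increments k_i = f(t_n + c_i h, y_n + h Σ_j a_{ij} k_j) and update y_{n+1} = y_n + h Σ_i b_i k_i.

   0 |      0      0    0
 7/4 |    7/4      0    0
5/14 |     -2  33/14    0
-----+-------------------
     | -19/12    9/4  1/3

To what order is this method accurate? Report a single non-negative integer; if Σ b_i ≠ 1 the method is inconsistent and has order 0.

b = (-19/12, 9/4, 1/3)
c = (0, 7/4, 5/14)
Ac = (0, 0, 33/8)
Σ b_i: (-19/12)·1 + 9/4·1 + 1/3·1 = 1 ✓
b·c: 9/4·7/4 + 1/3·5/14 = 1363/336 ≠ 1/2 ⇒ order 1.

1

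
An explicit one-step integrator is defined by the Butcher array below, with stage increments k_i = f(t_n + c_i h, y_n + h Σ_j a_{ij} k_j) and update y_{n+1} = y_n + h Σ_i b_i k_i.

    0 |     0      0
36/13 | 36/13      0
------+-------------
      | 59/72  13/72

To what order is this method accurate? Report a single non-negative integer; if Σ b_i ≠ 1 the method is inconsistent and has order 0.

b = (59/72, 13/72)
c = (0, 36/13)
Σ b_i: 59/72·1 + 13/72·1 = 1 ✓
b·c: 13/72·36/13 = 1/2 ✓; 2 stages ⇒ order 2.

2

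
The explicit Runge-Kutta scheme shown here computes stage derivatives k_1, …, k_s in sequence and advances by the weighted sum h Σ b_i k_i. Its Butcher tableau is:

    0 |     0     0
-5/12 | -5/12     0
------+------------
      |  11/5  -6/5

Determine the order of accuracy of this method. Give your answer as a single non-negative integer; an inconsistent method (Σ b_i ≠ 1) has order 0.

b = (11/5, -6/5)
c = (0, -5/12)
Σ b_i: 11/5·1 + (-6/5)·1 = 1 ✓
b·c: (-6/5)·(-5/12) = 1/2 ✓; 2 stages ⇒ order 2.

2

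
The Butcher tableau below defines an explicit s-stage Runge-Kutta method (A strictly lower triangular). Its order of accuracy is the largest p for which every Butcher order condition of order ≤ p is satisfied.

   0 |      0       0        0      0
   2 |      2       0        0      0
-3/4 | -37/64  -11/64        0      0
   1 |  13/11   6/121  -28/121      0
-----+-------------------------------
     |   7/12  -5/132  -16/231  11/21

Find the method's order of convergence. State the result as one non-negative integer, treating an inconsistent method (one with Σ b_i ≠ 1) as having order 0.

b = (7/12, -5/132, -16/231, 11/21)
c = (0, 2, -3/4, 1)
Ac = (0, 0, -11/32, 3/11)
Σ b_i: 7/12·1 + (-5/132)·1 + (-16/231)·1 + 11/21·1 = 1 ✓
b·c: (-5/132)·2 + (-16/231)·(-3/4) + 11/21·1 = 1/2 ✓
b·c²: (-5/132)·4 + (-16/231)·9/16 + 11/21·1 = 1/3 ✓
b·Ac: (-16/231)·(-11/32) + 11/21·3/11 = 1/6 ✓
b·c³: (-5/132)·8 + (-16/231)·(-27/64) + 11/21·1 = 1/4 ✓
b·(c∘Ac): (-16/231)·33/128 + 11/21·3/11 = 1/8 ✓
b·Ac²: (-16/231)·(-11/16) + 11/21·3/44 = 1/12 ✓
b·A²c: 11/21·7/88 = 1/24 ✓; 4 stages ⇒ order 4.

4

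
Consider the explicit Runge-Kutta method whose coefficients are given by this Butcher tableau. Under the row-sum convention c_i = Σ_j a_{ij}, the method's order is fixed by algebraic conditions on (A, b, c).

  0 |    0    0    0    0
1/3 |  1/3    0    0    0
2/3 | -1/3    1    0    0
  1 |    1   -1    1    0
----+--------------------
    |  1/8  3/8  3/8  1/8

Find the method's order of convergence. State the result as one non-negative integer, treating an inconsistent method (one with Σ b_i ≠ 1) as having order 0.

4

b = (1/8, 3/8, 3/8, 1/8)
c = (0, 1/3, 2/3, 1)
Ac = (0, 0, 1/3, 1/3)
Σ b_i: 1/8·1 + 3/8·1 + 3/8·1 + 1/8·1 = 1 ✓
b·c: 3/8·1/3 + 3/8·2/3 + 1/8·1 = 1/2 ✓
b·c²: 3/8·1/9 + 3/8·4/9 + 1/8·1 = 1/3 ✓
b·Ac: 3/8·1/3 + 1/8·1/3 = 1/6 ✓
b·c³: 3/8·1/27 + 3/8·8/27 + 1/8·1 = 1/4 ✓
b·(c∘Ac): 3/8·2/9 + 1/8·1/3 = 1/8 ✓
b·Ac²: 3/8·1/9 + 1/8·1/3 = 1/12 ✓
b·A²c: 1/8·1/3 = 1/24 ✓; 4 stages ⇒ order 4.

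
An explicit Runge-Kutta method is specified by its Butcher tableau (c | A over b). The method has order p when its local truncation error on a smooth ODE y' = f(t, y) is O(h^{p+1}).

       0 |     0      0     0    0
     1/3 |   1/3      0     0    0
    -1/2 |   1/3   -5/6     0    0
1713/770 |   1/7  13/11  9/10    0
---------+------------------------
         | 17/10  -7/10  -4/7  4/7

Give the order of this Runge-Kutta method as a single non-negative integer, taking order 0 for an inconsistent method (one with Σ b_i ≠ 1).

1

b = (17/10, -7/10, -4/7, 4/7)
c = (0, 1/3, -1/2, 1713/770)
Ac = (0, 0, -5/18, -37/660)
Σ b_i: 17/10·1 + (-7/10)·1 + (-4/7)·1 + 4/7·1 = 1 ✓
b·c: (-7/10)·1/3 + (-4/7)·(-1/2) + 4/7·1713/770 = 21403/16170 ≠ 1/2 ⇒ order 1.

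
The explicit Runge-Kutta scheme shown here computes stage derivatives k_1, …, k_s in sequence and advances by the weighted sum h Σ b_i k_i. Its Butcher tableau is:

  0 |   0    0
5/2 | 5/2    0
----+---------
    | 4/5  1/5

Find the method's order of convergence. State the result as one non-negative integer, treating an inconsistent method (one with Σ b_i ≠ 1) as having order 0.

b = (4/5, 1/5)
c = (0, 5/2)
Σ b_i: 4/5·1 + 1/5·1 = 1 ✓
b·c: 1/5·5/2 = 1/2 ✓; 2 stages ⇒ order 2.

2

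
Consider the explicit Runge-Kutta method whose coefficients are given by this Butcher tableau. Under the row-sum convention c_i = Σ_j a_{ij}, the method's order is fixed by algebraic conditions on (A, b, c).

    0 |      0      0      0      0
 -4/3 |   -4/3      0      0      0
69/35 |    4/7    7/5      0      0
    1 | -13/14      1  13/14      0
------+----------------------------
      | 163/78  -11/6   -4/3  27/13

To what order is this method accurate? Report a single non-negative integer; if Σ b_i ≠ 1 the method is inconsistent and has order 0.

b = (163/78, -11/6, -4/3, 27/13)
c = (0, -4/3, 69/35, 1)
Ac = (0, 0, -28/15, 731/1470)
Σ b_i: 163/78·1 + (-11/6)·1 + (-4/3)·1 + 27/13·1 = 1 ✓
b·c: (-11/6)·(-4/3) + (-4/3)·69/35 + 27/13·1 = 7751/4095 ≠ 1/2 ⇒ order 1.

1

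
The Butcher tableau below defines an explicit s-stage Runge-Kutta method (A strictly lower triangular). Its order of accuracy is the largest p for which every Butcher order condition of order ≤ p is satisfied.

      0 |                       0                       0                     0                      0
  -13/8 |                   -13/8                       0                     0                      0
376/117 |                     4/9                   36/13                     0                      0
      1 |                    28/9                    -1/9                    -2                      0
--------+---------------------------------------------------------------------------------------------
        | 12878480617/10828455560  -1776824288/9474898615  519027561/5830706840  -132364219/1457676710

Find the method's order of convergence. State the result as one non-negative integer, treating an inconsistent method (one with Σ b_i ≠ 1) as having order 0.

3

b = (12878480617/10828455560, -1776824288/9474898615, 519027561/5830706840, -132364219/1457676710)
c = (0, -13/8, 376/117, 1)
Ac = (0, 0, -9/2, -1949/312)
Σ b_i: 12878480617/10828455560·1 + (-1776824288/9474898615)·1 + 519027561/5830706840·1 + (-132364219/1457676710)·1 = 1 ✓
b·c: (-1776824288/9474898615)·(-13/8) + 519027561/5830706840·376/117 + (-132364219/1457676710)·1 = 1/2 ✓
b·c²: (-1776824288/9474898615)·169/64 + 519027561/5830706840·141376/13689 + (-132364219/1457676710)·1 = 1/3 ✓
b·Ac: 519027561/5830706840·(-9/2) + (-132364219/1457676710)·(-1949/312) = 1/6 ✓
b·c³: (-1776824288/9474898615)·(-2197/512) + 519027561/5830706840·53157376/1601613 + (-132364219/1457676710)·1 = 2145005409559/584736600240 ≠ 1/4 ⇒ order 3.
b·(c∘Ac): 519027561/5830706840·(-188/13) + (-132364219/1457676710)·(-1949/312) = -3598738747/4997748720 ≠ 1/8
b·Ac²: 519027561/5830706840·117/16 + (-132364219/1457676710)·(-18353177/876096) = 4478825863777/1754209800720 ≠ 1/12
b·A²c: (-132364219/1457676710)·9 = -1191277971/1457676710 ≠ 1/24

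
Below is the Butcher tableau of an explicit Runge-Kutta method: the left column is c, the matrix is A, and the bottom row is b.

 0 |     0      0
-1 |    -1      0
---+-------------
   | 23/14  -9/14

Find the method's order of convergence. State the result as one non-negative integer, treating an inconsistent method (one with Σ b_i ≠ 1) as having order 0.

1

b = (23/14, -9/14)
c = (0, -1)
Σ b_i: 23/14·1 + (-9/14)·1 = 1 ✓
b·c: (-9/14)·(-1) = 9/14 ≠ 1/2 ⇒ order 1.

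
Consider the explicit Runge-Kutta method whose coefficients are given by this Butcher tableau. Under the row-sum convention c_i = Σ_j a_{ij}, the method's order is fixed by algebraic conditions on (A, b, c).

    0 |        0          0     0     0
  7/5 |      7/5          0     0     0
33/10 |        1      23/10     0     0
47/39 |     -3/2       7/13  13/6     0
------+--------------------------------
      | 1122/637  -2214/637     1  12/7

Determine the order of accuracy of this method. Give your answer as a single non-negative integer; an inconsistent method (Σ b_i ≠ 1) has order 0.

b = (1122/637, -2214/637, 1, 12/7)
c = (0, 7/5, 33/10, 47/39)
Ac = (0, 0, 161/50, 411/52)
Σ b_i: 1122/637·1 + (-2214/637)·1 + 1·1 + 12/7·1 = 1 ✓
b·c: (-2214/637)·7/5 + 1·33/10 + 12/7·47/39 = 1/2 ✓
b·c²: (-2214/637)·49/25 + 1·1089/100 + 12/7·2209/1521 = 2330773/354900 ≠ 1/3 ⇒ order 2.
b·Ac: 1·161/50 + 12/7·411/52 = 76301/4550 ≠ 1/6

2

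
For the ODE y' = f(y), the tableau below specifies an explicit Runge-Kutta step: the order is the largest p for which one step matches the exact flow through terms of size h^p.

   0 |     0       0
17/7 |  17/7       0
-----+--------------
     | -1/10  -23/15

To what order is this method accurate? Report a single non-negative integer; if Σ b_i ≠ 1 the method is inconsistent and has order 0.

b = (-1/10, -23/15)
c = (0, 17/7)
Σ b_i: (-1/10)·1 + (-23/15)·1 = -49/30 ≠ 1 ⇒ order 0.

0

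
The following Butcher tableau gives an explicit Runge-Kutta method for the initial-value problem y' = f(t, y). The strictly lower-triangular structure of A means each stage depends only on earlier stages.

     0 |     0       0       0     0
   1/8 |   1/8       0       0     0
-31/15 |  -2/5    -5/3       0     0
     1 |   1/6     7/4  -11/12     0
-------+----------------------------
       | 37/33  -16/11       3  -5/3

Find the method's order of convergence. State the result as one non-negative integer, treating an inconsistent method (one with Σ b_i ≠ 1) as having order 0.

b = (37/33, -16/11, 3, -5/3)
c = (0, 1/8, -31/15, 1)
Ac = (0, 0, -5/24, 3043/1440)
Σ b_i: 37/33·1 + (-16/11)·1 + 3·1 + (-5/3)·1 = 1 ✓
b·c: (-16/11)·1/8 + 3·(-31/15) + (-5/3)·1 = -1328/165 ≠ 1/2 ⇒ order 1.

1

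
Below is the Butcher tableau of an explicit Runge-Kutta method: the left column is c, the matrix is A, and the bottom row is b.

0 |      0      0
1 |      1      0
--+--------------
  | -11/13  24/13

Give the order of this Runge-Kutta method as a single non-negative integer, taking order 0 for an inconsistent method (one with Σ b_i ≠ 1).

b = (-11/13, 24/13)
c = (0, 1)
Σ b_i: (-11/13)·1 + 24/13·1 = 1 ✓
b·c: 24/13·1 = 24/13 ≠ 1/2 ⇒ order 1.

1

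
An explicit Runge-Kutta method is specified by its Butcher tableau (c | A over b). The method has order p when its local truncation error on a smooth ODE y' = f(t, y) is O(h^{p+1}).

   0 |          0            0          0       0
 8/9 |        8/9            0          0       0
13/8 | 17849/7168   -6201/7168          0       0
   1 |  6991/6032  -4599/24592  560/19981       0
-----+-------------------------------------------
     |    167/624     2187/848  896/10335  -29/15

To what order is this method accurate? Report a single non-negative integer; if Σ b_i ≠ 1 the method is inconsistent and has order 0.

b = (167/624, 2187/848, 896/10335, -29/15)
c = (0, 8/9, 13/8, 1)
Ac = (0, 0, -689/896, -7/58)
Σ b_i: 167/624·1 + 2187/848·1 + 896/10335·1 + (-29/15)·1 = 1 ✓
b·c: 2187/848·8/9 + 896/10335·13/8 + (-29/15)·1 = 1/2 ✓
b·c²: 2187/848·64/81 + 896/10335·169/64 + (-29/15)·1 = 1/3 ✓
b·Ac: 896/10335·(-689/896) + (-29/15)·(-7/58) = 1/6 ✓
b·c³: 2187/848·512/729 + 896/10335·2197/512 + (-29/15)·1 = 1/4 ✓
b·(c∘Ac): 896/10335·(-8957/7168) + (-29/15)·(-7/58) = 1/8 ✓
b·Ac²: 896/10335·(-689/1008) + (-29/15)·(-77/1044) = 1/12 ✓
b·A²c: (-29/15)·(-5/232) = 1/24 ✓; 4 stages ⇒ order 4.

4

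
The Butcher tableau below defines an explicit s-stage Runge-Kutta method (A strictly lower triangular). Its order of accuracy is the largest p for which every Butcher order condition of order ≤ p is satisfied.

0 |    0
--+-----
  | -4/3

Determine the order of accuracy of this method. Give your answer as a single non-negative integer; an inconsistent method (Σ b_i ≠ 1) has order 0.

0

b = (-4/3)
c = (0)
Σ b_i: (-4/3)·1 = -4/3 ≠ 1 ⇒ order 0.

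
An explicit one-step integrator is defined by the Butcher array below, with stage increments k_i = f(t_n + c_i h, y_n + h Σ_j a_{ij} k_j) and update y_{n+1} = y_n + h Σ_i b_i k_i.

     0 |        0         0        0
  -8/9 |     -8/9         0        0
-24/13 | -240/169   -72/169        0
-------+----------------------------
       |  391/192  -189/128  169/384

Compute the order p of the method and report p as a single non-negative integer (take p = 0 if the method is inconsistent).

3

b = (391/192, -189/128, 169/384)
c = (0, -8/9, -24/13)
Ac = (0, 0, 64/169)
Σ b_i: 391/192·1 + (-189/128)·1 + 169/384·1 = 1 ✓
b·c: (-189/128)·(-8/9) + 169/384·(-24/13) = 1/2 ✓
b·c²: (-189/128)·64/81 + 169/384·576/169 = 1/3 ✓
b·Ac: 169/384·64/169 = 1/6 ✓; 3 stages ⇒ order 3.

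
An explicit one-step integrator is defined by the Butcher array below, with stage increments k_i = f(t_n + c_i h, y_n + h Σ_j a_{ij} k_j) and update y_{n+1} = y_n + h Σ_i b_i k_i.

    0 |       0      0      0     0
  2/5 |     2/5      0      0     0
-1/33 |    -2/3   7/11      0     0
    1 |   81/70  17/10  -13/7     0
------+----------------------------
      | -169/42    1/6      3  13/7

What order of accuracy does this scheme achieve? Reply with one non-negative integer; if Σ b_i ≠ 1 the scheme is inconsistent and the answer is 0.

b = (-169/42, 1/6, 3, 13/7)
c = (0, 2/5, -1/33, 1)
Ac = (0, 0, 14/55, 4252/5775)
Σ b_i: (-169/42)·1 + 1/6·1 + 3·1 + 13/7·1 = 1 ✓
b·c: 1/6·2/5 + 3·(-1/33) + 13/7·1 = 2117/1155 ≠ 1/2 ⇒ order 1.

1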